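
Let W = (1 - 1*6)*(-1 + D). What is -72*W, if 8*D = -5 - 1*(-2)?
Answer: -495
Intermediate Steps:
D = -3/8 (D = (-5 - 1*(-2))/8 = (-5 + 2)/8 = (1/8)*(-3) = -3/8 ≈ -0.37500)
W = 55/8 (W = (1 - 1*6)*(-1 - 3/8) = (1 - 6)*(-11/8) = -5*(-11/8) = 55/8 ≈ 6.8750)
-72*W = -72*55/8 = -495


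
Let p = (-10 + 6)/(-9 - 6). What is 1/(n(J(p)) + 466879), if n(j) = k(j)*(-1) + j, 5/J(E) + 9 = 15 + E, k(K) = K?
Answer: 1/466879 ≈ 2.1419e-6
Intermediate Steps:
p = 4/15 (p = -4/(-15) = -4*(-1/15) = 4/15 ≈ 0.26667)
J(E) = 5/(6 + E) (J(E) = 5/(-9 + (15 + E)) = 5/(6 + E))
n(j) = 0 (n(j) = j*(-1) + j = -j + j = 0)
1/(n(J(p)) + 466879) = 1/(0 + 466879) = 1/466879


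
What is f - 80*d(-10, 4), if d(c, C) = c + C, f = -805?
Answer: -325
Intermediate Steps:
d(c, C) = C + c
f - 80*d(-10, 4) = -805 - 80*(4 - 10) = -805 - 80*(-6) = -805 + 480 = -325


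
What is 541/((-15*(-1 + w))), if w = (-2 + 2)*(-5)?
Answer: 541/15 ≈ 36.067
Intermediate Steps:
w = 0 (w = 0*(-5) = 0)
541/((-15*(-1 + w))) = 541/((-15*(-1 + 0))) = 541/((-15*(-1))) = 541/15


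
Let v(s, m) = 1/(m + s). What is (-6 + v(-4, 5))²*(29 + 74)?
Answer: 2575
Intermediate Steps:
(-6 + v(-4, 5))²*(29 + 74) = (-6 + 1/(5 - 4))²*(29 + 74) = (-6 + 1/1)²*103 = (-6 + 1)²*103 = (-5)²*103 = 25*103 = 2575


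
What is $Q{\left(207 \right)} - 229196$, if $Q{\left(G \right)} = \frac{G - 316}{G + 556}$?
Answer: $- \frac{1604373}{7} \approx -2.292 \cdot 10^{5}$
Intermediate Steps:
$Q{\left(G \right)} = \frac{-316 + G}{556 + G}$
$Q{\left(207 \right)} - 229196 = \frac{-316 + 207}{556 + 207} - 229196 = \frac{1}{763} \left(-109\right) - 229196 = - \frac{1}{7} - 229196 = - \frac{1604373}{7}$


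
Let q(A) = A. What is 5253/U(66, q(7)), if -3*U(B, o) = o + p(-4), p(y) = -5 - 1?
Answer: -15759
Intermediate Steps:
p(y) = -6
U(B, o) = 2 - o/3 (U(B, o) = -(o - 6)/3 = -(-6 + o)/3 = 2 - o/3)
5253/U(66, q(7)) = 5253/(2 - ⅓*7) = 5253/(2 - 7/3) = 5253/(-⅓) = 5253*(-3) = -15759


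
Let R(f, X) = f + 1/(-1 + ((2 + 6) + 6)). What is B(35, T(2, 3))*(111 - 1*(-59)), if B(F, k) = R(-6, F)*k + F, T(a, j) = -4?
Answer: 129710/13 ≈ 9977.7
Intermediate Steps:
R(f, X) = 1/13 + f (R(f, X) = f + 1/(-1 + (8 + 6)) = f + 1/(-1 + 14) = f + 1/13 = 1/13 + f)
B(F, k) = F - 77*k/13 (B(F, k) = (1/13 - 6)*k + F = -77*k/13 + F = F - 77*k/13)
B(35, T(2, 3))*(111 - 1*(-59)) = (35 - 77/13*(-4))*(111 - 1*(-59)) = (35 + 308/13)*(111 + 59) = (763/13)*170 = 129710/13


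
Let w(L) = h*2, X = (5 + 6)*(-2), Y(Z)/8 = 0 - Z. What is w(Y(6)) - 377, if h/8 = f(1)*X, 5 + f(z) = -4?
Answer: 2791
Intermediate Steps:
Y(Z) = -8*Z (Y(Z) = 8*(0 - Z) = 8*(-Z) = -8*Z)
f(z) = -9 (f(z) = -5 - 4 = -9)
X = -22 (X = 11*(-2) = -22)
h = 1584 (h = 8*(-9*(-22)) = 8*198 = 1584)
w(L) = 3168 (w(L) = 1584*2 = 3168)
w(Y(6)) - 377 = 3168 - 377 = 2791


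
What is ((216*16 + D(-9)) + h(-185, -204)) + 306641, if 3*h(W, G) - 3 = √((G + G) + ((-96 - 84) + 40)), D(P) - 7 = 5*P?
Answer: 310060 + 2*I*√137/3 ≈ 3.1006e+5 + 7.8031*I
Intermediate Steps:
D(P) = 7 + 5*P
h(W, G) = 1 + √(-140 + 2*G)/3 (h(W, G) = 1 + √((G + G) + ((-96 - 84) + 40))/3 = 1 + √(2*G + (-180 + 40))/3 = 1 + √(2*G - 140)/3 = 1 + √(-140 + 2*G)/3)
((216*16 + D(-9)) + h(-185, -204)) + 306641 = ((216*16 + (7 + 5*(-9))) + (1 + √(-140 + 2*(-204))/3)) + 306641 = ((3456 + (7 - 45)) + (1 + √(-140 - 408)/3)) + 306641 = ((3456 - 38) + (1 + √(-548)/3)) + 306641 = (3418 + (1 + (2*I*√137)/3)) + 306641 = (3418 + (1 + 2*I*√137/3)) + 306641 = (3419 + 2*I*√137/3) + 306641 = 310060 + 2*I*√137/3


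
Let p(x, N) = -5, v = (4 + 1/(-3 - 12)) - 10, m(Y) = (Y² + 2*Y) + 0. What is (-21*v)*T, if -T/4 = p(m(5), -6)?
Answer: 2548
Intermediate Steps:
m(Y) = Y² + 2*Y
v = -91/15 (v = (4 + 1/(-15)) - 10 = (4 - 1/15) - 10 = 59/15 - 10 = -91/15 ≈ -6.0667)
T = 20 (T = -4*(-5) = 20)
(-21*v)*T = -21*(-91/15)*20 = (637/5)*20 = 2548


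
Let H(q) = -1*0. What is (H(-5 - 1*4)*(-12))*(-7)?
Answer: 0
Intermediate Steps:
H(q) = 0
(H(-5 - 1*4)*(-12))*(-7) = (0*(-12))*(-7) = 0*(-7) = 0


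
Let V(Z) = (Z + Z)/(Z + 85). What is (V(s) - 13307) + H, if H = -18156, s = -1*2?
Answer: -2611433/83 ≈ -31463.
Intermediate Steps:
s = -2
V(Z) = 2*Z/(85 + Z) (V(Z) = (2*Z)/(85 + Z) = 2*Z/(85 + Z))
(V(s) - 13307) + H = (2*(-2)/(85 - 2) - 13307) - 18156 = (2*(-2)/83 - 13307) - 18156 = (2*(-2)*(1/83) - 13307) - 18156 = (-4/83 - 13307) - 18156 = -1104485/83 - 18156 = -2611433/83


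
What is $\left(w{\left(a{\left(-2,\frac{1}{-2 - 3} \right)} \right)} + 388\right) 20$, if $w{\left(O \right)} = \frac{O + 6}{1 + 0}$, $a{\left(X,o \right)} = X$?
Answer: $7840$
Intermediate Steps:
$w{\left(O \right)} = 6 + O$ ($w{\left(O \right)} = \frac{6 + O}{1} = \left(6 + O\right) 1 = 6 + O$)
$\left(w{\left(a{\left(-2,\frac{1}{-2 - 3} \right)} \right)} + 388\right) 20 = \left(\left(6 - 2\right) + 388\right) 20 = \left(4 + 388\right) 20 = 392 \cdot 20 = 7840$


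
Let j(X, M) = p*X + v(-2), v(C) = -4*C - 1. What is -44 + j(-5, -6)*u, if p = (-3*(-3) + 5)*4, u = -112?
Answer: 30532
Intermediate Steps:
p = 56 (p = (9 + 5)*4 = 14*4 = 56)
v(C) = -1 - 4*C
j(X, M) = 7 + 56*X (j(X, M) = 56*X + (-1 - 4*(-2)) = 56*X + (-1 + 8) = 56*X + 7 = 7 + 56*X)
-44 + j(-5, -6)*u = -44 + (7 + 56*(-5))*(-112) = -44 + (7 - 280)*(-112) = -44 - 273*(-112) = -44 + 30576 = 30532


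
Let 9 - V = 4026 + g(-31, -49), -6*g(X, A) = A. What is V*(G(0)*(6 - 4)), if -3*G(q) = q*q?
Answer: 0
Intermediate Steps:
g(X, A) = -A/6
G(q) = -q²/3 (G(q) = -q*q/3 = -q²/3)
V = -24151/6 (V = 9 - (4026 - ⅙*(-49)) = 9 - (4026 + 49/6) = 9 - 1*24205/6 = 9 - 24205/6 = -24151/6 ≈ -4025.2)
V*(G(0)*(6 - 4)) = -24151*(-⅓*0²)*(6 - 4)/6 = -24151*(-⅓*0)*2/6 = -0*2 = -24151/6*0 = 0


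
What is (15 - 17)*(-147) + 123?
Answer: 417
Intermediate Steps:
(15 - 17)*(-147) + 123 = -2*(-147) + 123 = 294 + 123 = 417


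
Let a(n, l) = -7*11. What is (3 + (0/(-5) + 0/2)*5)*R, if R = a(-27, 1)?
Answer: -231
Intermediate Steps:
a(n, l) = -77
R = -77
(3 + (0/(-5) + 0/2)*5)*R = (3 + (0/(-5) + 0/2)*5)*(-77) = (3 + (0*(-1/5) + 0*(1/2))*5)*(-77) = (3 + (0 + 0)*5)*(-77) = (3 + 0*5)*(-77) = (3 + 0)*(-77) = 3*(-77) = -231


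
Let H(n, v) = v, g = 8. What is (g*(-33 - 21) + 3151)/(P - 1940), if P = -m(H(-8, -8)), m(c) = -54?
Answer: -2719/1886 ≈ -1.4417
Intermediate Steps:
P = 54 (P = -1*(-54) = 54)
(g*(-33 - 21) + 3151)/(P - 1940) = (8*(-33 - 21) + 3151)/(54 - 1940) = (8*(-54) + 3151)/(-1886) = (-432 + 3151)*(-1/1886) = 2719*(-1/1886) = -2719/1886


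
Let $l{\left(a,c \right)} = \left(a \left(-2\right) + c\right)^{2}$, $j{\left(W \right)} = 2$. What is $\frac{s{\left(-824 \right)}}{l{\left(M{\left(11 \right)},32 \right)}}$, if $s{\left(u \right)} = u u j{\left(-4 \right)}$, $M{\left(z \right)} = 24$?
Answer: $\frac{10609}{2} \approx 5304.5$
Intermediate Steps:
$l{\left(a,c \right)} = \left(c - 2 a\right)^{2}$ ($l{\left(a,c \right)} = \left(- 2 a + c\right)^{2} = \left(c - 2 a\right)^{2}$)
$s{\left(u \right)} = 2 u^{2}$ ($s{\left(u \right)} = u u 2 = u^{2} \cdot 2 = 2 u^{2}$)
$\frac{s{\left(-824 \right)}}{l{\left(M{\left(11 \right)},32 \right)}} = \frac{2 \left(-824\right)^{2}}{\left(\left(-1\right) 32 + 2 \cdot 24\right)^{2}} = \frac{2 \cdot 678976}{\left(-32 + 48\right)^{2}} = \frac{1357952}{16^{2}} = \frac{1357952}{256} = 1357952 \cdot \frac{1}{256} = \frac{10609}{2}$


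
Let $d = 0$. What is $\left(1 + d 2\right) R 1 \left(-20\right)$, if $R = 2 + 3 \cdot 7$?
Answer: $-460$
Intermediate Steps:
$R = 23$ ($R = 2 + 21 = 23$)
$\left(1 + d 2\right) R 1 \left(-20\right) = \left(1 + 0 \cdot 2\right) 23 \cdot 1 \left(-20\right) = \left(1 + 0\right) 23 \left(-20\right) = 1 \cdot 23 \left(-20\right) = 23 \left(-20\right) = -460$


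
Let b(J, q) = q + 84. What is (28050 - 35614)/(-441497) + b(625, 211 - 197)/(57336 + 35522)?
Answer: 372822309/20498264213 ≈ 0.018188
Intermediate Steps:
b(J, q) = 84 + q
(28050 - 35614)/(-441497) + b(625, 211 - 197)/(57336 + 35522) = (28050 - 35614)/(-441497) + (84 + (211 - 197))/(57336 + 35522) = -7564*(-1/441497) + (84 + 14)/92858 = 7564/441497 + 98*(1/92858) = 7564/441497 + 49/46429 = 372822309/20498264213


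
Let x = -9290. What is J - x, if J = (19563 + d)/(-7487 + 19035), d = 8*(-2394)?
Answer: 107281331/11548 ≈ 9290.0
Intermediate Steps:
d = -19152
J = 411/11548 (J = (19563 - 19152)/(-7487 + 19035) = 411/11548 ≈ 0.035591)
J - x = 411/11548 - 1*(-9290) = 411/11548 + 9290 = 107281331/11548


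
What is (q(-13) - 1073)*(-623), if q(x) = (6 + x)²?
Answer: 637952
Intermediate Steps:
(q(-13) - 1073)*(-623) = ((6 - 13)² - 1073)*(-623) = ((-7)² - 1073)*(-623) = (49 - 1073)*(-623) = -1024*(-623) = 637952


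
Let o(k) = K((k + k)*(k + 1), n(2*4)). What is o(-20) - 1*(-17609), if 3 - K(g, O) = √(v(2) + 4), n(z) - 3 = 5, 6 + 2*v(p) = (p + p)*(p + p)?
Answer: 17609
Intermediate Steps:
v(p) = -3 + 2*p² (v(p) = -3 + ((p + p)*(p + p))/2 = -3 + ((2*p)*(2*p))/2 = -3 + (4*p²)/2 = -3 + 2*p²)
n(z) = 8 (n(z) = 3 + 5 = 8)
K(g, O) = 0 (K(g, O) = 3 - √((-3 + 2*2²) + 4) = 3 - √((-3 + 2*4) + 4) = 3 - √((-3 + 8) + 4) = 3 - √(5 + 4) = 3 - √9 = 3 - 1*3 = 3 - 3 = 0)
o(k) = 0
o(-20) - 1*(-17609) = 0 - 1*(-17609) = 0 + 17609 = 17609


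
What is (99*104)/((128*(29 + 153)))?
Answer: 99/224 ≈ 0.44196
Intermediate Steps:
(99*104)/((128*(29 + 153))) = 10296/((128*182)) = 10296/23296 = 10296*(1/23296) = 99/224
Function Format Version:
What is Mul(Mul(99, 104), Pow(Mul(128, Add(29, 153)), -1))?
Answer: Rational(99, 224) ≈ 0.44196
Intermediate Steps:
Mul(Mul(99, 104), Pow(Mul(128, Add(29, 153)), -1)) = Mul(10296, Pow(Mul(128, 182), -1)) = Mul(10296, Pow(23296, -1)) = Mul(10296, Rational(1, 23296)) = Rational(99, 224)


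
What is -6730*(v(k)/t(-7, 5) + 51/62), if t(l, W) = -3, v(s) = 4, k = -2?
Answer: 319675/93 ≈ 3437.4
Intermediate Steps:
-6730*(v(k)/t(-7, 5) + 51/62) = -6730*(4/(-3) + 51/62) = -6730*(4*(-⅓) + 51*(1/62)) = -6730*(-4/3 + 51/62) = -6730*(-95/186) = 319675/93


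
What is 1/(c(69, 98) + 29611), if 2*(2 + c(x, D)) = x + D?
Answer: 2/59385 ≈ 3.3679e-5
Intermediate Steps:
c(x, D) = -2 + D/2 + x/2 (c(x, D) = -2 + (x + D)/2 = -2 + (D + x)/2 = -2 + (D/2 + x/2) = -2 + D/2 + x/2)
1/(c(69, 98) + 29611) = 1/((-2 + (½)*98 + (½)*69) + 29611) = 1/((-2 + 49 + 69/2) + 29611) = 1/(163/2 + 29611) = 1/(59385/2) = 2/59385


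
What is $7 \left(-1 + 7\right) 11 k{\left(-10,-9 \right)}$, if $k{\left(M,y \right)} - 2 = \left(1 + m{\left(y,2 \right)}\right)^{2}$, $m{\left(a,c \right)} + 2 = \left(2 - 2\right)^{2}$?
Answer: $1386$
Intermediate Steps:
$m{\left(a,c \right)} = -2$ ($m{\left(a,c \right)} = -2 + \left(2 - 2\right)^{2} = -2 + 0^{2} = -2 + 0 = -2$)
$k{\left(M,y \right)} = 3$ ($k{\left(M,y \right)} = 2 + \left(1 - 2\right)^{2} = 2 + \left(-1\right)^{2} = 2 + 1 = 3$)
$7 \left(-1 + 7\right) 11 k{\left(-10,-9 \right)} = 7 \left(-1 + 7\right) 11 \cdot 3 = 7 \cdot 6 \cdot 11 \cdot 3 = 42 \cdot 11 \cdot 3 = 462 \cdot 3 = 1386$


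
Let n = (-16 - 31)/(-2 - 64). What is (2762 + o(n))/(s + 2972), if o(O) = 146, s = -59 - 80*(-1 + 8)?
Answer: 2908/2353 ≈ 1.2359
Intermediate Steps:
s = -619 (s = -59 - 80*7 = -59 - 560 = -619)
n = 47/66 (n = -47/(-66) = -47*(-1/66) = 47/66 ≈ 0.71212)
(2762 + o(n))/(s + 2972) = (2762 + 146)/(-619 + 2972) = 2908/2353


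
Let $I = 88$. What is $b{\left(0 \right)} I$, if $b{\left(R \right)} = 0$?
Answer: $0$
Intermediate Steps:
$b{\left(0 \right)} I = 0 \cdot 88 = 0$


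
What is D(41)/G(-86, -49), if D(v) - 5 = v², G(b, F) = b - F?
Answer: -1686/37 ≈ -45.568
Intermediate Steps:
D(v) = 5 + v²
D(41)/G(-86, -49) = (5 + 41²)/(-86 - 1*(-49)) = (5 + 1681)/(-86 + 49) = 1686/(-37) = 1686*(-1/37) = -1686/37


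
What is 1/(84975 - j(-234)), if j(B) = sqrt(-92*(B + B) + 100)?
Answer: 84975/7220707469 + 2*sqrt(10789)/7220707469 ≈ 1.1797e-5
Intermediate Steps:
j(B) = sqrt(100 - 184*B) (j(B) = sqrt(-184*B + 100) = sqrt(100 - 184*B))
1/(84975 - j(-234)) = 1/(84975 - 2*sqrt(25 - 46*(-234))) = 1/(84975 - 2*sqrt(25 + 10764)) = 1/(84975 - 2*sqrt(10789))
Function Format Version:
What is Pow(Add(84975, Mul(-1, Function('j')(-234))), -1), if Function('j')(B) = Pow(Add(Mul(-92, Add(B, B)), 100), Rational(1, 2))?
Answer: Add(Rational(84975, 7220707469), Mul(Rational(2, 7220707469), Pow(10789, Rational(1, 2)))) ≈ 1.1797e-5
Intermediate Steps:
Function('j')(B) = Pow(Add(100, Mul(-184, B)), Rational(1, 2)) (Function('j')(B) = Pow(Add(Mul(-92, Mul(2, B)), 100), Rational(1, 2)) = Pow(Add(Mul(-184, B), 100), Rational(1, 2)) = Pow(Add(100, Mul(-184, B)), Rational(1, 2)))
Pow(Add(84975, Mul(-1, Function('j')(-234))), -1) = Pow(Add(84975, Mul(-1, Mul(2, Pow(Add(25, Mul(-46, -234)), Rational(1, 2))))), -1) = Pow(Add(84975, Mul(-1, Mul(2, Pow(Add(25, 10764), Rational(1, 2))))), -1) = Pow(Add(84975, Mul(-1, Mul(2, Pow(10789, Rational(1, 2))))), -1) = Pow(Add(84975, Mul(-2, Pow(10789, Rational(1, 2)))), -1)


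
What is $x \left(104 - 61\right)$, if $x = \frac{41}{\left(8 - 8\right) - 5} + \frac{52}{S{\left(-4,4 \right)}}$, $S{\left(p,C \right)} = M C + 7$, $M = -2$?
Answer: $- \frac{12943}{5} \approx -2588.6$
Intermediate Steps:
$S{\left(p,C \right)} = 7 - 2 C$ ($S{\left(p,C \right)} = - 2 C + 7 = 7 - 2 C$)
$x = - \frac{301}{5}$ ($x = \frac{41}{\left(8 - 8\right) - 5} + \frac{52}{7 - 8} = \frac{41}{0 - 5} + \frac{52}{7 - 8} = \frac{41}{-5} + \frac{52}{-1} = 41 \left(- \frac{1}{5}\right) + 52 \left(-1\right) = - \frac{41}{5} - 52 = - \frac{301}{5} \approx -60.2$)
$x \left(104 - 61\right) = - \frac{301 \left(104 - 61\right)}{5} = \left(- \frac{301}{5}\right) 43 = - \frac{12943}{5}$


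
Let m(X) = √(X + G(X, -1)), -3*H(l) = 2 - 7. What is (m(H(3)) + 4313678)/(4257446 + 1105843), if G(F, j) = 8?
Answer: 4313678/5363289 + √87/16089867 ≈ 0.80430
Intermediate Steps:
H(l) = 5/3 (H(l) = -(2 - 7)/3 = -⅓*(-5) = 5/3)
m(X) = √(8 + X) (m(X) = √(X + 8) = √(8 + X))
(m(H(3)) + 4313678)/(4257446 + 1105843) = (√(8 + 5/3) + 4313678)/(4257446 + 1105843) = (√(29/3) + 4313678)/5363289 = (√87/3 + 4313678)*(1/5363289) = (4313678 + √87/3)*(1/5363289) = 4313678/5363289 + √87/16089867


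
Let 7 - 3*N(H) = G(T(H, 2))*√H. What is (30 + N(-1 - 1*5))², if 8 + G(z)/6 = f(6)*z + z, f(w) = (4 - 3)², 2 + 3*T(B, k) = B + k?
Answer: -21695/9 + 1552*I*√6 ≈ -2410.6 + 3801.6*I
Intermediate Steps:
T(B, k) = -⅔ + B/3 + k/3 (T(B, k) = -⅔ + (B + k)/3 = -⅔ + (B/3 + k/3) = -⅔ + B/3 + k/3)
f(w) = 1 (f(w) = 1² = 1)
G(z) = -48 + 12*z (G(z) = -48 + 6*(1*z + z) = -48 + 6*(z + z) = -48 + 6*(2*z) = -48 + 12*z)
N(H) = 7/3 - √H*(-48 + 4*H)/3 (N(H) = 7/3 - (-48 + 12*(-⅔ + H/3 + (⅓)*2))*√H/3 = 7/3 - (-48 + 12*(-⅔ + H/3 + ⅔))*√H/3 = 7/3 - (-48 + 12*(H/3))*√H/3 = 7/3 - (-48 + 4*H)*√H/3 = 7/3 - √H*(-48 + 4*H)/3)
(30 + N(-1 - 1*5))² = (30 + (7/3 + 4*√(-1 - 1*5)*(12 - (-1 - 1*5))/3))² = (30 + (7/3 + 4*√(-1 - 5)*(12 - (-1 - 5))/3))² = (30 + (7/3 + 4*√(-6)*(12 - 1*(-6))/3))² = (30 + (7/3 + 4*(I*√6)*(12 + 6)/3))² = (30 + (7/3 + (4/3)*(I*√6)*18))² = (30 + (7/3 + 24*I*√6))² = (97/3 + 24*I*√6)²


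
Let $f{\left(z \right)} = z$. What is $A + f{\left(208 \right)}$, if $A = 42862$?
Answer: $43070$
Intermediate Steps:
$A + f{\left(208 \right)} = 42862 + 208 = 43070$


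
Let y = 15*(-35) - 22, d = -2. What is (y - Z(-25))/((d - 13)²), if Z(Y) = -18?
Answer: -529/225 ≈ -2.3511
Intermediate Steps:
y = -547 (y = -525 - 22 = -547)
(y - Z(-25))/((d - 13)²) = (-547 - 1*(-18))/((-2 - 13)²) = (-547 + 18)/((-15)²) = -529/225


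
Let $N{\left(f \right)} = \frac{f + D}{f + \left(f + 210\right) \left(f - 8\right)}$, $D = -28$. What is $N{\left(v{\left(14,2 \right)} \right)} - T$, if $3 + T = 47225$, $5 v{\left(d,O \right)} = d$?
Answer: $- \frac{10341613}{219} \approx -47222.0$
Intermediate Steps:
$v{\left(d,O \right)} = \frac{d}{5}$
$N{\left(f \right)} = \frac{-28 + f}{f + \left(-8 + f\right) \left(210 + f\right)}$ ($N{\left(f \right)} = \frac{f - 28}{f + \left(f + 210\right) \left(f - 8\right)} = \frac{-28 + f}{f + \left(210 + f\right) \left(-8 + f\right)} = \frac{-28 + f}{f + \left(-8 + f\right) \left(210 + f\right)}$)
$T = 47222$ ($T = -3 + 47225 = 47222$)
$N{\left(v{\left(14,2 \right)} \right)} - T = \frac{-28 + \frac{1}{5} \cdot 14}{-1680 + \left(\frac{1}{5} \cdot 14\right)^{2} + 203 \cdot \frac{1}{5} \cdot 14} - 47222 = \frac{-28 + \frac{14}{5}}{-1680 + \left(\frac{14}{5}\right)^{2} + 203 \cdot \frac{14}{5}} - 47222 = \frac{1}{-1680 + \frac{196}{25} + \frac{2842}{5}} \left(- \frac{126}{5}\right) - 47222 = \frac{1}{- \frac{27594}{25}} \left(- \frac{126}{5}\right) - 47222 = \left(- \frac{25}{27594}\right) \left(- \frac{126}{5}\right) - 47222 = \frac{5}{219} - 47222 = - \frac{10341613}{219}$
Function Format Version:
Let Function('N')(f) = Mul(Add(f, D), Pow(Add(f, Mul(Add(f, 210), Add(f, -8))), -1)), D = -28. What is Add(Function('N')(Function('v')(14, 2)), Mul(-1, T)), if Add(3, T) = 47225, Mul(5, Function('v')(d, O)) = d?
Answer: Rational(-10341613, 219) ≈ -47222.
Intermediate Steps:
Function('v')(d, O) = Mul(Rational(1, 5), d)
Function('N')(f) = Mul(Pow(Add(f, Mul(Add(-8, f), Add(210, f))), -1), Add(-28, f)) (Function('N')(f) = Mul(Add(f, -28), Pow(Add(f, Mul(Add(f, 210), Add(f, -8))), -1)) = Mul(Add(-28, f), Pow(Add(f, Mul(Add(210, f), Add(-8, f))), -1)) = Mul(Add(-28, f), Pow(Add(f, Mul(Add(-8, f), Add(210, f))), -1)) = Mul(Pow(Add(f, Mul(Add(-8, f), Add(210, f))), -1), Add(-28, f)))
T = 47222 (T = Add(-3, 47225) = 47222)
Add(Function('N')(Function('v')(14, 2)), Mul(-1, T)) = Add(Mul(Pow(Add(-1680, Pow(Mul(Rational(1, 5), 14), 2), Mul(203, Mul(Rational(1, 5), 14))), -1), Add(-28, Mul(Rational(1, 5), 14))), Mul(-1, 47222)) = Add(Mul(Pow(Add(-1680, Pow(Rational(14, 5), 2), Mul(203, Rational(14, 5))), -1), Add(-28, Rational(14, 5))), -47222) = Add(Mul(Pow(Add(-1680, Rational(196, 25), Rational(2842, 5)), -1), Rational(-126, 5)), -47222) = Add(Mul(Pow(Rational(-27594, 25), -1), Rational(-126, 5)), -47222) = Add(Mul(Rational(-25, 27594), Rational(-126, 5)), -47222) = Add(Rational(5, 219), -47222) = Rational(-10341613, 219)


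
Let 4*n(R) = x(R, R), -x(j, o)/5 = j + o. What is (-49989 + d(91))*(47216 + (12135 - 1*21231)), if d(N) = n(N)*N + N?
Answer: -2691291060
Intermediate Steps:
x(j, o) = -5*j - 5*o (x(j, o) = -5*(j + o) = -5*j - 5*o)
n(R) = -5*R/2 (n(R) = (-5*R - 5*R)/4 = (-10*R)/4 = -5*R/2)
d(N) = N - 5*N²/2 (d(N) = (-5*N/2)*N + N = -5*N²/2 + N = N - 5*N²/2)
(-49989 + d(91))*(47216 + (12135 - 1*21231)) = (-49989 + (½)*91*(2 - 5*91))*(47216 + (12135 - 1*21231)) = (-49989 + (½)*91*(2 - 455))*(47216 + (12135 - 21231)) = (-49989 + (½)*91*(-453))*(47216 - 9096) = (-49989 - 41223/2)*38120 = -141201/2*38120 = -2691291060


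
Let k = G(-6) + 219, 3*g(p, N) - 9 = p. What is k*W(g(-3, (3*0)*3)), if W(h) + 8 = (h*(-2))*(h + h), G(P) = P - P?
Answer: -5256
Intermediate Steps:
G(P) = 0
g(p, N) = 3 + p/3
W(h) = -8 - 4*h² (W(h) = -8 + (h*(-2))*(h + h) = -8 + (-2*h)*(2*h) = -8 - 4*h²)
k = 219 (k = 0 + 219 = 219)
k*W(g(-3, (3*0)*3)) = 219*(-8 - 4*(3 + (⅓)*(-3))²) = 219*(-8 - 4*(3 - 1)²) = 219*(-8 - 4*2²) = 219*(-8 - 4*4) = 219*(-8 - 16) = 219*(-24) = -5256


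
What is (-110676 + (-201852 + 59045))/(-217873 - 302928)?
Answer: 253483/520801 ≈ 0.48672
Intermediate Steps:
(-110676 + (-201852 + 59045))/(-217873 - 302928) = (-110676 - 142807)/(-520801) = -253483*(-1/520801) = 253483/520801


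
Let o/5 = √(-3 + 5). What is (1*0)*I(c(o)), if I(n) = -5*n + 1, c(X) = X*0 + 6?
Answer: 0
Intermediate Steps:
o = 5*√2 (o = 5*√(-3 + 5) = 5*√2 ≈ 7.0711)
c(X) = 6 (c(X) = 0 + 6 = 6)
I(n) = 1 - 5*n
(1*0)*I(c(o)) = (1*0)*(1 - 5*6) = 0*(1 - 30) = 0*(-29) = 0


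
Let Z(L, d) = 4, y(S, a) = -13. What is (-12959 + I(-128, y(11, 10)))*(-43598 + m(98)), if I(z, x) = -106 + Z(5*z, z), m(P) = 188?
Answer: 566978010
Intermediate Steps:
I(z, x) = -102 (I(z, x) = -106 + 4 = -102)
(-12959 + I(-128, y(11, 10)))*(-43598 + m(98)) = (-12959 - 102)*(-43598 + 188) = -13061*(-43410) = 566978010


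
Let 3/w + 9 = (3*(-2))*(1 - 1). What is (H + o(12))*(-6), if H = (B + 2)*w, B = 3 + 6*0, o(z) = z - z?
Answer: 10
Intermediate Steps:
o(z) = 0
B = 3 (B = 3 + 0 = 3)
w = -⅓ (w = 3/(-9 + (3*(-2))*(1 - 1)) = 3/(-9 - 6*0) = 3/(-9 + 0) = 3/(-9) = 3*(-⅑) = -⅓ ≈ -0.33333)
H = -5/3 (H = (3 + 2)*(-⅓) = 5*(-⅓) = -5/3 ≈ -1.6667)
(H + o(12))*(-6) = (-5/3 + 0)*(-6) = -5/3*(-6) = 10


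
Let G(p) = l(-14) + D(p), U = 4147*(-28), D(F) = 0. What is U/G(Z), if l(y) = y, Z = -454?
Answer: 8294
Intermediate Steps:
U = -116116
G(p) = -14 (G(p) = -14 + 0 = -14)
U/G(Z) = -116116/(-14) = -116116*(-1/14) = 8294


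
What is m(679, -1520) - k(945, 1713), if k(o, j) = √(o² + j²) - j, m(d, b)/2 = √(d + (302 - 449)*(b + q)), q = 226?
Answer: 1713 - 3*√425266 + 2*√190897 ≈ 630.46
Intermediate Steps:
m(d, b) = 2*√(-33222 + d - 147*b) (m(d, b) = 2*√(d + (302 - 449)*(b + 226)) = 2*√(d - 147*(226 + b)) = 2*√(d + (-33222 - 147*b)) = 2*√(-33222 + d - 147*b))
k(o, j) = √(j² + o²) - j
m(679, -1520) - k(945, 1713) = 2*√(-33222 + 679 - 147*(-1520)) - (√(1713² + 945²) - 1*1713) = 2*√(-33222 + 679 + 223440) - (√(2934369 + 893025) - 1713) = 2*√190897 - (√3827394 - 1713) = 2*√190897 - (3*√425266 - 1713) = 2*√190897 - (-1713 + 3*√425266) = 2*√190897 + (1713 - 3*√425266) = 1713 - 3*√425266 + 2*√190897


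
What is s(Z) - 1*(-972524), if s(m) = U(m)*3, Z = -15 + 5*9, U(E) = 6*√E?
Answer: 972524 + 18*√30 ≈ 9.7262e+5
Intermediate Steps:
Z = 30 (Z = -15 + 45 = 30)
s(m) = 18*√m (s(m) = (6*√m)*3 = 18*√m)
s(Z) - 1*(-972524) = 18*√30 - 1*(-972524) = 18*√30 + 972524 = 972524 + 18*√30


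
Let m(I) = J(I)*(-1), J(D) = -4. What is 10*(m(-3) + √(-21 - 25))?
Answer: 40 + 10*I*√46 ≈ 40.0 + 67.823*I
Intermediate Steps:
m(I) = 4 (m(I) = -4*(-1) = 4)
10*(m(-3) + √(-21 - 25)) = 10*(4 + √(-21 - 25)) = 10*(4 + √(-46)) = 10*(4 + I*√46) = 40 + 10*I*√46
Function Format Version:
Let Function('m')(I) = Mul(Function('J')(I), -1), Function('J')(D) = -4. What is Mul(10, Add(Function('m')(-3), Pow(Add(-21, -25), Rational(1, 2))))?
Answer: Add(40, Mul(10, I, Pow(46, Rational(1, 2)))) ≈ Add(40.000, Mul(67.823, I))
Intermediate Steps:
Function('m')(I) = 4 (Function('m')(I) = Mul(-4, -1) = 4)
Mul(10, Add(Function('m')(-3), Pow(Add(-21, -25), Rational(1, 2)))) = Mul(10, Add(4, Pow(Add(-21, -25), Rational(1, 2)))) = Mul(10, Add(4, Pow(-46, Rational(1, 2)))) = Mul(10, Add(4, Mul(I, Pow(46, Rational(1, 2))))) = Add(40, Mul(10, I, Pow(46, Rational(1, 2))))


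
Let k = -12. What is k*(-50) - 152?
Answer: 448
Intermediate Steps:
k*(-50) - 152 = -12*(-50) - 152 = 600 - 152 = 448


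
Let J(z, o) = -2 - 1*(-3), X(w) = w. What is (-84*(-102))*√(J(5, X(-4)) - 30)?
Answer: 8568*I*√29 ≈ 46140.0*I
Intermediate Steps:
J(z, o) = 1 (J(z, o) = -2 + 3 = 1)
(-84*(-102))*√(J(5, X(-4)) - 30) = (-84*(-102))*√(1 - 30) = 8568*√(-29) = 8568*(I*√29) = 8568*I*√29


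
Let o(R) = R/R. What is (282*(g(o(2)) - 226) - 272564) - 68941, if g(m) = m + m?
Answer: -404673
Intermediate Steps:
o(R) = 1
g(m) = 2*m
(282*(g(o(2)) - 226) - 272564) - 68941 = (282*(2*1 - 226) - 272564) - 68941 = (282*(2 - 226) - 272564) - 68941 = (282*(-224) - 272564) - 68941 = (-63168 - 272564) - 68941 = -335732 - 68941 = -404673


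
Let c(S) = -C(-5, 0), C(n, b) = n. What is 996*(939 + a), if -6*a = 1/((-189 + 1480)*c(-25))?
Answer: 6036999854/6455 ≈ 9.3524e+5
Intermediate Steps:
c(S) = 5 (c(S) = -1*(-5) = 5)
a = -1/38730 (a = -1/(6*(-189 + 1480)*5) = -1/(6*1291*5) = -1/(7746*5) = -⅙*1/6455 = -1/38730 ≈ -2.5820e-5)
996*(939 + a) = 996*(939 - 1/38730) = 996*(36367469/38730) = 6036999854/6455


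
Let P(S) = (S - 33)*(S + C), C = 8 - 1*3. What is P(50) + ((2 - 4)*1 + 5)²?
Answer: 944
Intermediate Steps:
C = 5 (C = 8 - 3 = 5)
P(S) = (-33 + S)*(5 + S) (P(S) = (S - 33)*(S + 5) = (-33 + S)*(5 + S))
P(50) + ((2 - 4)*1 + 5)² = (-165 + 50² - 28*50) + ((2 - 4)*1 + 5)² = (-165 + 2500 - 1400) + (-2*1 + 5)² = 935 + (-2 + 5)² = 935 + 3² = 935 + 9 = 944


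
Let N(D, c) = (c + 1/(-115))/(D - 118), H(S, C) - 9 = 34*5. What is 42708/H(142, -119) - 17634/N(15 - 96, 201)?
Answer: 36611667411/2068703 ≈ 17698.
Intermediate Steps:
H(S, C) = 179 (H(S, C) = 9 + 34*5 = 9 + 170 = 179)
N(D, c) = (-1/115 + c)/(-118 + D) (N(D, c) = (c - 1/115)/(-118 + D) = (-1/115 + c)/(-118 + D))
42708/H(142, -119) - 17634/N(15 - 96, 201) = 42708/179 - 17634*(-118 + (15 - 96))/(-1/115 + 201) = 42708*(1/179) - 17634/((23114/115)/(-118 - 81)) = 42708/179 - 17634/((23114/115)/(-199)) = 42708/179 - 17634/((-1/199*23114/115)) = 42708/179 - 17634/(-23114/22885) = 42708/179 - 17634*(-22885/23114) = 42708/179 + 201777045/11557 = 36611667411/2068703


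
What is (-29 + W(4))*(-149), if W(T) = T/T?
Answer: 4172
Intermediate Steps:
W(T) = 1
(-29 + W(4))*(-149) = (-29 + 1)*(-149) = -28*(-149) = 4172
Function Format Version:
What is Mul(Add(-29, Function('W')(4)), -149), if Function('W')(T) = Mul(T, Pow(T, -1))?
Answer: 4172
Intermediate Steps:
Function('W')(T) = 1
Mul(Add(-29, Function('W')(4)), -149) = Mul(Add(-29, 1), -149) = Mul(-28, -149) = 4172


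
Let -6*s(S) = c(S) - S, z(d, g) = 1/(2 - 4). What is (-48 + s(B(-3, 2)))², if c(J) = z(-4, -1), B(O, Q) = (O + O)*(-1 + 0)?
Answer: 316969/144 ≈ 2201.2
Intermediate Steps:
B(O, Q) = -2*O (B(O, Q) = (2*O)*(-1) = -2*O)
z(d, g) = -½ (z(d, g) = 1/(-2) = -½)
c(J) = -½
s(S) = 1/12 + S/6 (s(S) = -(-½ - S)/6 = 1/12 + S/6)
(-48 + s(B(-3, 2)))² = (-48 + (1/12 + (-2*(-3))/6))² = (-48 + (1/12 + (⅙)*6))² = (-48 + (1/12 + 1))² = (-48 + 13/12)² = (-563/12)² = 316969/144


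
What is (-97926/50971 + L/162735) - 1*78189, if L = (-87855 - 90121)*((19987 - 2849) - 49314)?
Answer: -356687095673579/8294765685 ≈ -43001.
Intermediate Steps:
L = 5726555776 (L = -177976*(17138 - 49314) = -177976*(-32176) = 5726555776)
(-97926/50971 + L/162735) - 1*78189 = (-97926/50971 + 5726555776/162735) - 1*78189 = (-97926*1/50971 + 5726555776*(1/162735)) - 78189 = (-97926/50971 + 5726555776/162735) - 78189 = 291872338470886/8294765685 - 78189 = -356687095673579/8294765685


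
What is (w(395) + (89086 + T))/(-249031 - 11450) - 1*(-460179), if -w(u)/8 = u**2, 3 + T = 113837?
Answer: 119868931379/260481 ≈ 4.6018e+5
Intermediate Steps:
T = 113834 (T = -3 + 113837 = 113834)
w(u) = -8*u**2
(w(395) + (89086 + T))/(-249031 - 11450) - 1*(-460179) = (-8*395**2 + (89086 + 113834))/(-249031 - 11450) - 1*(-460179) = (-8*156025 + 202920)/(-260481) + 460179 = (-1248200 + 202920)*(-1/260481) + 460179 = -1045280*(-1/260481) + 460179 = 1045280/260481 + 460179 = 119868931379/260481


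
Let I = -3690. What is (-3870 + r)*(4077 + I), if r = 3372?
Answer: -192726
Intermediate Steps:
(-3870 + r)*(4077 + I) = (-3870 + 3372)*(4077 - 3690) = -498*387 = -192726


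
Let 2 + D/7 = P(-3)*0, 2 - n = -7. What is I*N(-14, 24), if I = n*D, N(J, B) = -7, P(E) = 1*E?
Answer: 882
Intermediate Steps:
P(E) = E
n = 9 (n = 2 - 1*(-7) = 2 + 7 = 9)
D = -14 (D = -14 + 7*(-3*0) = -14 + 7*0 = -14 + 0 = -14)
I = -126 (I = 9*(-14) = -126)
I*N(-14, 24) = -126*(-7) = 882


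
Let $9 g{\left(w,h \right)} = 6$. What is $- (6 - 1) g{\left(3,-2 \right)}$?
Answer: $- \frac{10}{3} \approx -3.3333$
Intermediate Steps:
$g{\left(w,h \right)} = \frac{2}{3}$ ($g{\left(w,h \right)} = \frac{1}{9} \cdot 6 = \frac{2}{3}$)
$- (6 - 1) g{\left(3,-2 \right)} = - (6 - 1) \frac{2}{3} = \left(-1\right) 5 \cdot \frac{2}{3} = \left(-5\right) \frac{2}{3} = - \frac{10}{3}$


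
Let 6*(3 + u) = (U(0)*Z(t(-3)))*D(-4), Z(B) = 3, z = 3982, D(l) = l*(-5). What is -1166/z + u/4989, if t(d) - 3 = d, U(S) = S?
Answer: -88320/301003 ≈ -0.29342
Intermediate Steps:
D(l) = -5*l
t(d) = 3 + d
u = -3 (u = -3 + ((0*3)*(-5*(-4)))/6 = -3 + (0*20)/6 = -3 + (⅙)*0 = -3 + 0 = -3)
-1166/z + u/4989 = -1166/3982 - 3/4989 = -1166*1/3982 - 3*1/4989 = -53/181 - 1/1663 = -88320/301003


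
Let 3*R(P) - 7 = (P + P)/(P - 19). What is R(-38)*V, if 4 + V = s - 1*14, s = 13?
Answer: -125/9 ≈ -13.889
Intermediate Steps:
V = -5 (V = -4 + (13 - 1*14) = -4 + (13 - 14) = -4 - 1 = -5)
R(P) = 7/3 + 2*P/(3*(-19 + P)) (R(P) = 7/3 + ((P + P)/(P - 19))/3 = 7/3 + ((2*P)/(-19 + P))/3 = 7/3 + (2*P/(-19 + P))/3 = 7/3 + 2*P/(3*(-19 + P)))
R(-38)*V = ((-133 + 9*(-38))/(3*(-19 - 38)))*(-5) = ((1/3)*(-133 - 342)/(-57))*(-5) = ((1/3)*(-1/57)*(-475))*(-5) = (25/9)*(-5) = -125/9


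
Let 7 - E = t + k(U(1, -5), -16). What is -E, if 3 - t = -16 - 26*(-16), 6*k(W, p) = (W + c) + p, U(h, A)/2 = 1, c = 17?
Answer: -807/2 ≈ -403.50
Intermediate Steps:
U(h, A) = 2 (U(h, A) = 2*1 = 2)
k(W, p) = 17/6 + W/6 + p/6 (k(W, p) = ((W + 17) + p)/6 = ((17 + W) + p)/6 = (17 + W + p)/6 = 17/6 + W/6 + p/6)
t = -397 (t = 3 - (-16 - 26*(-16)) = 3 - (-16 + 416) = 3 - 1*400 = 3 - 400 = -397)
E = 807/2 (E = 7 - (-397 + (17/6 + (⅙)*2 + (⅙)*(-16))) = 7 - (-397 + (17/6 + ⅓ - 8/3)) = 7 - (-397 + ½) = 7 - 1*(-793/2) = 7 + 793/2 = 807/2 ≈ 403.50)
-E = -1*807/2 = -807/2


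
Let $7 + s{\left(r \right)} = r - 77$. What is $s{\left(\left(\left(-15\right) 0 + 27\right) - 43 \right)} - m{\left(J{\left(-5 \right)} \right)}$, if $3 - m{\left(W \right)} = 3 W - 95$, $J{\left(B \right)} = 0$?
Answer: $-198$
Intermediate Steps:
$m{\left(W \right)} = 98 - 3 W$ ($m{\left(W \right)} = 3 - \left(3 W - 95\right) = 3 - \left(-95 + 3 W\right) = 98 - 3 W$)
$s{\left(r \right)} = -84 + r$ ($s{\left(r \right)} = -7 + \left(r - 77\right) = -7 + \left(-77 + r\right) = -84 + r$)
$s{\left(\left(\left(-15\right) 0 + 27\right) - 43 \right)} - m{\left(J{\left(-5 \right)} \right)} = \left(-84 + \left(\left(\left(-15\right) 0 + 27\right) - 43\right)\right) - \left(98 - 0\right) = \left(-84 + \left(\left(0 + 27\right) - 43\right)\right) - \left(98 + 0\right) = \left(-84 + \left(27 - 43\right)\right) - 98 = \left(-84 - 16\right) - 98 = -100 - 98 = -198$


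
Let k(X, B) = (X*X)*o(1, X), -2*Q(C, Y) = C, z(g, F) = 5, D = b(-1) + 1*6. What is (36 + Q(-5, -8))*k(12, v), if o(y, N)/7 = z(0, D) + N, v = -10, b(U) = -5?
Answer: 659736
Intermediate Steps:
D = 1 (D = -5 + 1*6 = -5 + 6 = 1)
Q(C, Y) = -C/2
o(y, N) = 35 + 7*N (o(y, N) = 7*(5 + N) = 35 + 7*N)
k(X, B) = X²*(35 + 7*X) (k(X, B) = (X*X)*(35 + 7*X) = X²*(35 + 7*X))
(36 + Q(-5, -8))*k(12, v) = (36 - ½*(-5))*(7*12²*(5 + 12)) = (36 + 5/2)*(7*144*17) = (77/2)*17136 = 659736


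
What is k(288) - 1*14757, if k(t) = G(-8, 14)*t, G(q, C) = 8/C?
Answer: -102147/7 ≈ -14592.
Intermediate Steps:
k(t) = 4*t/7 (k(t) = (8/14)*t = (8*(1/14))*t = 4*t/7)
k(288) - 1*14757 = (4/7)*288 - 1*14757 = 1152/7 - 14757 = -102147/7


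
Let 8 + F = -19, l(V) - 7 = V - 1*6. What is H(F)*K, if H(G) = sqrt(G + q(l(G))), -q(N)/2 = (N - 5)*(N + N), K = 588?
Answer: 588*I*sqrt(3251) ≈ 33526.0*I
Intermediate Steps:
l(V) = 1 + V (l(V) = 7 + (V - 1*6) = 7 + (V - 6) = 7 + (-6 + V) = 1 + V)
F = -27 (F = -8 - 19 = -27)
q(N) = -4*N*(-5 + N) (q(N) = -2*(N - 5)*(N + N) = -2*(-5 + N)*2*N = -4*N*(-5 + N))
H(G) = sqrt(G + 4*(1 + G)*(4 - G)) (H(G) = sqrt(G + 4*(1 + G)*(5 - (1 + G))) = sqrt(G + 4*(1 + G)*(5 + (-1 - G))) = sqrt(G + 4*(1 + G)*(4 - G)))
H(F)*K = sqrt(-27 - 4*(1 - 27)*(-4 - 27))*588 = sqrt(-27 - 4*(-26)*(-31))*588 = sqrt(-27 - 3224)*588 = sqrt(-3251)*588 = (I*sqrt(3251))*588 = 588*I*sqrt(3251)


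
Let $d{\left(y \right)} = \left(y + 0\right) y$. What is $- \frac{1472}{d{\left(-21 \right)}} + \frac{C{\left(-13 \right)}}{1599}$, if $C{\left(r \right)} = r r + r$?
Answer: $- \frac{58588}{18081} \approx -3.2403$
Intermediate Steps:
$C{\left(r \right)} = r + r^{2}$ ($C{\left(r \right)} = r^{2} + r = r + r^{2}$)
$d{\left(y \right)} = y^{2}$ ($d{\left(y \right)} = y y = y^{2}$)
$- \frac{1472}{d{\left(-21 \right)}} + \frac{C{\left(-13 \right)}}{1599} = - \frac{1472}{\left(-21\right)^{2}} + \frac{\left(-13\right) \left(1 - 13\right)}{1599} = - \frac{1472}{441} + \left(-13\right) \left(-12\right) \frac{1}{1599} = \left(-1472\right) \frac{1}{441} + 156 \cdot \frac{1}{1599} = - \frac{1472}{441} + \frac{4}{41} = - \frac{58588}{18081}$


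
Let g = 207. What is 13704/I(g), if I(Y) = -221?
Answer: -13704/221 ≈ -62.009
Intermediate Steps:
13704/I(g) = 13704/(-221) = 13704*(-1/221) = -13704/221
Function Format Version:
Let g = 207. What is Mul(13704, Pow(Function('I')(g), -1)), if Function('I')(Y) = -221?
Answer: Rational(-13704, 221) ≈ -62.009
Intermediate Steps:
Mul(13704, Pow(Function('I')(g), -1)) = Mul(13704, Pow(-221, -1)) = Mul(13704, Rational(-1, 221)) = Rational(-13704, 221)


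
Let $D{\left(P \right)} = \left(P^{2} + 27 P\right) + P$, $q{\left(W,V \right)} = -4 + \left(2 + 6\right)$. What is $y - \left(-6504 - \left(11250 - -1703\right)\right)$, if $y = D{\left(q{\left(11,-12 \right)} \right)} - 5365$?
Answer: $14220$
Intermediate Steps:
$q{\left(W,V \right)} = 4$ ($q{\left(W,V \right)} = -4 + 8 = 4$)
$D{\left(P \right)} = P^{2} + 28 P$
$y = -5237$ ($y = 4 \left(28 + 4\right) - 5365 = 4 \cdot 32 - 5365 = 128 - 5365 = -5237$)
$y - \left(-6504 - \left(11250 - -1703\right)\right) = -5237 - \left(-6504 - \left(11250 - -1703\right)\right) = -5237 - \left(-6504 - \left(11250 + 1703\right)\right) = -5237 - \left(-6504 - 12953\right) = -5237 - -19457 = -5237 + 19457 = 14220$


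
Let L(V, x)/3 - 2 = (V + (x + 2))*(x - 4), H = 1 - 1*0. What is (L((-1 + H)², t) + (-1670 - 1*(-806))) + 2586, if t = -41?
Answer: 6993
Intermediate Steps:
H = 1 (H = 1 + 0 = 1)
L(V, x) = 6 + 3*(-4 + x)*(2 + V + x) (L(V, x) = 6 + 3*((V + (x + 2))*(x - 4)) = 6 + 3*((V + (2 + x))*(-4 + x)) = 6 + 3*((2 + V + x)*(-4 + x)) = 6 + 3*((-4 + x)*(2 + V + x)) = 6 + 3*(-4 + x)*(2 + V + x))
(L((-1 + H)², t) + (-1670 - 1*(-806))) + 2586 = ((-18 - 12*(-1 + 1)² - 6*(-41) + 3*(-41)² + 3*(-1 + 1)²*(-41)) + (-1670 - 1*(-806))) + 2586 = ((-18 - 12*0² + 246 + 3*1681 + 3*0²*(-41)) + (-1670 + 806)) + 2586 = ((-18 - 12*0 + 246 + 5043 + 3*0*(-41)) - 864) + 2586 = ((-18 + 0 + 246 + 5043 + 0) - 864) + 2586 = (5271 - 864) + 2586 = 4407 + 2586 = 6993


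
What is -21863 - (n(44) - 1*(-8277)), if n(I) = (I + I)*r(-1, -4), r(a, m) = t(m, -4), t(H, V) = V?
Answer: -29788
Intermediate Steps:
r(a, m) = -4
n(I) = -8*I (n(I) = (I + I)*(-4) = (2*I)*(-4) = -8*I)
-21863 - (n(44) - 1*(-8277)) = -21863 - (-8*44 - 1*(-8277)) = -21863 - (-352 + 8277) = -21863 - 1*7925 = -21863 - 7925 = -29788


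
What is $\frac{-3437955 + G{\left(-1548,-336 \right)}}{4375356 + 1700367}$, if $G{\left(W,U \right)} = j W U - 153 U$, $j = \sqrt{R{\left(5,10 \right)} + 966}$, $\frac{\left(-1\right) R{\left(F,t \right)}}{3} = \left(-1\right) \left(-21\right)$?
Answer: $- \frac{1128849}{2025241} + \frac{173376 \sqrt{903}}{2025241} \approx 2.0151$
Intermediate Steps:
$R{\left(F,t \right)} = -63$ ($R{\left(F,t \right)} = - 3 \left(\left(-1\right) \left(-21\right)\right) = \left(-3\right) 21 = -63$)
$j = \sqrt{903}$ ($j = \sqrt{-63 + 966} = \sqrt{903} \approx 30.05$)
$G{\left(W,U \right)} = - 153 U + U W \sqrt{903}$ ($G{\left(W,U \right)} = \sqrt{903} W U - 153 U = W \sqrt{903} U - 153 U = U W \sqrt{903} - 153 U = - 153 U + U W \sqrt{903}$)
$\frac{-3437955 + G{\left(-1548,-336 \right)}}{4375356 + 1700367} = \frac{-3437955 - 336 \left(-153 - 1548 \sqrt{903}\right)}{4375356 + 1700367} = \frac{-3437955 + \left(51408 + 520128 \sqrt{903}\right)}{6075723} = \left(-3386547 + 520128 \sqrt{903}\right) \frac{1}{6075723} = - \frac{1128849}{2025241} + \frac{173376 \sqrt{903}}{2025241}$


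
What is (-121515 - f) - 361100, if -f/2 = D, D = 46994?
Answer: -388627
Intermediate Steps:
f = -93988 (f = -2*46994 = -93988)
(-121515 - f) - 361100 = (-121515 - 1*(-93988)) - 361100 = (-121515 + 93988) - 361100 = -27527 - 361100 = -388627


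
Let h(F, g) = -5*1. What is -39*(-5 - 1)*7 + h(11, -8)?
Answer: 1633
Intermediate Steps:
h(F, g) = -5
-39*(-5 - 1)*7 + h(11, -8) = -39*(-5 - 1)*7 - 5 = -(-234)*7 - 5 = -39*(-42) - 5 = 1638 - 5 = 1633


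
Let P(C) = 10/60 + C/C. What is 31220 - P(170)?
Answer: 187313/6 ≈ 31219.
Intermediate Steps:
P(C) = 7/6 (P(C) = 10*(1/60) + 1 = ⅙ + 1 = 7/6)
31220 - P(170) = 31220 - 1*7/6 = 31220 - 7/6 = 187313/6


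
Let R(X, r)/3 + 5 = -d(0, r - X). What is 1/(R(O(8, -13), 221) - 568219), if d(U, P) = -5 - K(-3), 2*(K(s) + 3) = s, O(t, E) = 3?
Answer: -2/1136465 ≈ -1.7598e-6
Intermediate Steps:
K(s) = -3 + s/2
d(U, P) = -½ (d(U, P) = -5 - (-3 + (½)*(-3)) = -5 - (-3 - 3/2) = -5 - 1*(-9/2) = -5 + 9/2 = -½)
R(X, r) = -27/2 (R(X, r) = -15 + 3*(-1*(-½)) = -15 + 3*(½) = -15 + 3/2 = -27/2)
1/(R(O(8, -13), 221) - 568219) = 1/(-27/2 - 568219) = 1/(-1136465/2) = -2/1136465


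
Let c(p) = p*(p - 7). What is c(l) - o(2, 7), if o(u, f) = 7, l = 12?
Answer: 53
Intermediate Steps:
c(p) = p*(-7 + p)
c(l) - o(2, 7) = 12*(-7 + 12) - 1*7 = 12*5 - 7 = 60 - 7 = 53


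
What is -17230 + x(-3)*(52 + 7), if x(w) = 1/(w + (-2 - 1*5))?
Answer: -172359/10 ≈ -17236.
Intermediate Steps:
x(w) = 1/(-7 + w) (x(w) = 1/(w + (-2 - 5)) = 1/(w - 7) = 1/(-7 + w))
-17230 + x(-3)*(52 + 7) = -17230 + (52 + 7)/(-7 - 3) = -17230 + 59/(-10) = -17230 - ⅒*59 = -17230 - 59/10 = -172359/10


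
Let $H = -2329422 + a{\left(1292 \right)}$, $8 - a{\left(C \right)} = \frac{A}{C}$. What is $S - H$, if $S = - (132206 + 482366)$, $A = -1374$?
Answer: $\frac{1107787245}{646} \approx 1.7148 \cdot 10^{6}$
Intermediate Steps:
$a{\left(C \right)} = 8 + \frac{1374}{C}$ ($a{\left(C \right)} = 8 - - \frac{1374}{C} = 8 + \frac{1374}{C}$)
$H = - \frac{1504800757}{646}$ ($H = -2329422 + \left(8 + \frac{1374}{1292}\right) = -2329422 + \left(8 + 1374 \cdot \frac{1}{1292}\right) = -2329422 + \left(8 + \frac{687}{646}\right) = -2329422 + \frac{5855}{646} = - \frac{1504800757}{646} \approx -2.3294 \cdot 10^{6}$)
$S = -614572$ ($S = \left(-1\right) 614572 = -614572$)
$S - H = -614572 - - \frac{1504800757}{646} = -614572 + \frac{1504800757}{646} = \frac{1107787245}{646}$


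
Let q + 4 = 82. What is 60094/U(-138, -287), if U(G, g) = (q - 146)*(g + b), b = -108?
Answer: 30047/13430 ≈ 2.2373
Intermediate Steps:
q = 78 (q = -4 + 82 = 78)
U(G, g) = 7344 - 68*g (U(G, g) = (78 - 146)*(g - 108) = -68*(-108 + g) = 7344 - 68*g)
60094/U(-138, -287) = 60094/(7344 - 68*(-287)) = 60094/(7344 + 19516) = 60094/26860 = 60094*(1/26860) = 30047/13430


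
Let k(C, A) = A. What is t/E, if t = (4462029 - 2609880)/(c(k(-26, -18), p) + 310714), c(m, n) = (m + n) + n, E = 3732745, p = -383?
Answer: 617383/385629885950 ≈ 1.6010e-6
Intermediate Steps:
c(m, n) = m + 2*n
t = 617383/103310 (t = (4462029 - 2609880)/((-18 + 2*(-383)) + 310714) = 1852149/((-18 - 766) + 310714) = 1852149/(-784 + 310714) = 1852149/309930 = 1852149*(1/309930) = 617383/103310 ≈ 5.9760)
t/E = (617383/103310)/3732745 = (617383/103310)*(1/3732745) = 617383/385629885950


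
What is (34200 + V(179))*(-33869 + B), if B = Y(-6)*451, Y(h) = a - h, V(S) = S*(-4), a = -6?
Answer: -1134069596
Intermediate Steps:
V(S) = -4*S
Y(h) = -6 - h
B = 0 (B = (-6 - 1*(-6))*451 = (-6 + 6)*451 = 0*451 = 0)
(34200 + V(179))*(-33869 + B) = (34200 - 4*179)*(-33869 + 0) = (34200 - 716)*(-33869) = 33484*(-33869) = -1134069596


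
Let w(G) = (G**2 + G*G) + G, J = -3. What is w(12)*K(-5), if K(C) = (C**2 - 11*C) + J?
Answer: 23100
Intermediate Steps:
w(G) = G + 2*G**2 (w(G) = (G**2 + G**2) + G = 2*G**2 + G = G + 2*G**2)
K(C) = -3 + C**2 - 11*C (K(C) = (C**2 - 11*C) - 3 = -3 + C**2 - 11*C)
w(12)*K(-5) = (12*(1 + 2*12))*(-3 + (-5)**2 - 11*(-5)) = (12*(1 + 24))*(-3 + 25 + 55) = (12*25)*77 = 300*77 = 23100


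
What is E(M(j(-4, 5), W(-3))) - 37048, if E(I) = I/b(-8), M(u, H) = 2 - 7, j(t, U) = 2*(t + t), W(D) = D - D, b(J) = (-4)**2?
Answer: -592773/16 ≈ -37048.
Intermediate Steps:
b(J) = 16
W(D) = 0
j(t, U) = 4*t (j(t, U) = 2*(2*t) = 4*t)
M(u, H) = -5
E(I) = I/16
E(M(j(-4, 5), W(-3))) - 37048 = (1/16)*(-5) - 37048 = -5/16 - 37048 = -592773/16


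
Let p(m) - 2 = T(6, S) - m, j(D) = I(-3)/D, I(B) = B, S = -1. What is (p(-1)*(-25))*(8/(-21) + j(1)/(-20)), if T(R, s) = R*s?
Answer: -485/28 ≈ -17.321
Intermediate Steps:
j(D) = -3/D
p(m) = -4 - m (p(m) = 2 + (6*(-1) - m) = 2 + (-6 - m) = -4 - m)
(p(-1)*(-25))*(8/(-21) + j(1)/(-20)) = ((-4 - 1*(-1))*(-25))*(8/(-21) - 3/1/(-20)) = ((-4 + 1)*(-25))*(8*(-1/21) - 3*1*(-1/20)) = (-3*(-25))*(-8/21 - 3*(-1/20)) = 75*(-8/21 + 3/20) = 75*(-97/420) = -485/28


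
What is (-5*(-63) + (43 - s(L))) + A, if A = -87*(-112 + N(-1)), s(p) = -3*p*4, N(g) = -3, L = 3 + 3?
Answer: 10435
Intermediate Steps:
L = 6
s(p) = -12*p
A = 10005 (A = -87*(-112 - 3) = -87*(-115) = 10005)
(-5*(-63) + (43 - s(L))) + A = (-5*(-63) + (43 - (-12)*6)) + 10005 = (315 + (43 - 1*(-72))) + 10005 = (315 + (43 + 72)) + 10005 = (315 + 115) + 10005 = 430 + 10005 = 10435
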